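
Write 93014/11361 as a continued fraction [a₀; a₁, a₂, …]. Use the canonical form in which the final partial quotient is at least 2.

[8; 5, 2, 1, 9, 1, 10, 6]

⌊93014/11361⌋ = 8, remainder 2126
⌊11361/2126⌋ = 5, remainder 731
⌊2126/731⌋ = 2, remainder 664
⌊731/664⌋ = 1, remainder 67
⌊664/67⌋ = 9, remainder 61
⌊67/61⌋ = 1, remainder 6
⌊61/6⌋ = 10, remainder 1
⌊6/1⌋ = 6, remainder 0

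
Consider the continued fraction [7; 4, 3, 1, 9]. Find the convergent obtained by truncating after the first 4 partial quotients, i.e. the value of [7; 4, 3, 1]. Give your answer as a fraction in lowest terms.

123/17

Start with 1.
3 + 1/(1/1) = 3 + 1/1 = 4/1
4 + 1/(4/1) = 4 + 1/4 = 17/4
7 + 1/(17/4) = 7 + 4/17 = 123/17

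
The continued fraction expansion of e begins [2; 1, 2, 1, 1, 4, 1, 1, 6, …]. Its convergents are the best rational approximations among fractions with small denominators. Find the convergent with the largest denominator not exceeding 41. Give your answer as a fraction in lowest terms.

a_0 = 2: 2/1  (≤ bound)
a_1 = 1: 3/1  (≤ bound)
a_2 = 2: 8/3  (≤ bound)
a_3 = 1: 11/4  (≤ bound)
a_4 = 1: 19/7  (≤ bound)
a_5 = 4: 87/32  (≤ bound)
a_6 = 1: 106/39  (≤ bound)
a_7 = 1: 193/71  (> 41, stop)

106/39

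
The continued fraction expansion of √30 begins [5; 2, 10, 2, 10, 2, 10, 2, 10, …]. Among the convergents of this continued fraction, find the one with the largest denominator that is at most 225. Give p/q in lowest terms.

List convergents until the denominator exceeds the bound:
a_0 = 5: 5/1  (≤ bound)
a_1 = 2: 11/2  (≤ bound)
a_2 = 10: 115/21  (≤ bound)
a_3 = 2: 241/44  (≤ bound)
a_4 = 10: 2525/461  (> 225, stop)

241/44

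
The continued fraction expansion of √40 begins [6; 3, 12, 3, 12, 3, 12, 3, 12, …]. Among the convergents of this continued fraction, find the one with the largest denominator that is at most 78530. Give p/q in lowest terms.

a_0 = 6: 6/1  (≤ bound)
a_1 = 3: 19/3  (≤ bound)
a_2 = 12: 234/37  (≤ bound)
a_3 = 3: 721/114  (≤ bound)
a_4 = 12: 8886/1405  (≤ bound)
a_5 = 3: 27379/4329  (≤ bound)
a_6 = 12: 337434/53353  (≤ bound)
a_7 = 3: 1039681/164388  (> 78530, stop)

337434/53353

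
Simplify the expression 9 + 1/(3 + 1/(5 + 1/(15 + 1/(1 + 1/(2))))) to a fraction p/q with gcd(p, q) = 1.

Starting at the tail and folding back:
Start with 2.
1 + 1/(2/1) = 1 + 1/2 = 3/2
15 + 1/(3/2) = 15 + 2/3 = 47/3
5 + 1/(47/3) = 5 + 3/47 = 238/47
3 + 1/(238/47) = 3 + 47/238 = 761/238
9 + 1/(761/238) = 9 + 238/761 = 7087/761

7087/761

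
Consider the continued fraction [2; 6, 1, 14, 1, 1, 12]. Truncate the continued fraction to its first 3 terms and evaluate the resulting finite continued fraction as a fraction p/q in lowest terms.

15/7

Start with 1.
6 + 1/(1/1) = 6 + 1/1 = 7/1
2 + 1/(7/1) = 2 + 1/7 = 15/7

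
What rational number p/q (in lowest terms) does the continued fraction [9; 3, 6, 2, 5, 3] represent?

6643/713

Starting at the tail and folding back:
Start with 3.
5 + 1/(3/1) = 5 + 1/3 = 16/3
2 + 1/(16/3) = 2 + 3/16 = 35/16
6 + 1/(35/16) = 6 + 16/35 = 226/35
3 + 1/(226/35) = 3 + 35/226 = 713/226
9 + 1/(713/226) = 9 + 226/713 = 6643/713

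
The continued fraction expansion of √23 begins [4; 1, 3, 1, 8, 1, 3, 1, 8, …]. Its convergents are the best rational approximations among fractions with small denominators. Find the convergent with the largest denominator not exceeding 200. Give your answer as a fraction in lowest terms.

916/191

a_0 = 4: 4/1  (≤ bound)
a_1 = 1: 5/1  (≤ bound)
a_2 = 3: 19/4  (≤ bound)
a_3 = 1: 24/5  (≤ bound)
a_4 = 8: 211/44  (≤ bound)
a_5 = 1: 235/49  (≤ bound)
a_6 = 3: 916/191  (≤ bound)
a_7 = 1: 1151/240  (> 200, stop)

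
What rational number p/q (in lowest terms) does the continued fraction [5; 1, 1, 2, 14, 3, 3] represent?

a_0 = 5: 5/1
a_1 = 1: 6/1
a_2 = 1: 11/2
a_3 = 2: 28/5
a_4 = 14: 403/72
a_5 = 3: 1237/221
a_6 = 3: 4114/735

4114/735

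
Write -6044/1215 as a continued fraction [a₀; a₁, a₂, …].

[-5; 39, 5, 6]

⌊-6044/1215⌋ = -5, remainder 31
⌊1215/31⌋ = 39, remainder 6
⌊31/6⌋ = 5, remainder 1
⌊6/1⌋ = 6, remainder 0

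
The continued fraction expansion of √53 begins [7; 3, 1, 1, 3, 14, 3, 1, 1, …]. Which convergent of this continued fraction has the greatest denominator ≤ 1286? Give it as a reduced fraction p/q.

7979/1096

List convergents until the denominator exceeds the bound:
a_0 = 7: 7/1  (≤ bound)
a_1 = 3: 22/3  (≤ bound)
a_2 = 1: 29/4  (≤ bound)
a_3 = 1: 51/7  (≤ bound)
a_4 = 3: 182/25  (≤ bound)
a_5 = 14: 2599/357  (≤ bound)
a_6 = 3: 7979/1096  (≤ bound)
a_7 = 1: 10578/1453  (> 1286, stop)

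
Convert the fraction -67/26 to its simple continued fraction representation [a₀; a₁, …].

Run the Euclidean algorithm, recording each quotient:
-67 = -3·26 + 11, so a_0 = -3
26 = 2·11 + 4, so a_1 = 2
11 = 2·4 + 3, so a_2 = 2
4 = 1·3 + 1, so a_3 = 1
3 = 3·1 + 0, so a_4 = 3

[-3; 2, 2, 1, 3]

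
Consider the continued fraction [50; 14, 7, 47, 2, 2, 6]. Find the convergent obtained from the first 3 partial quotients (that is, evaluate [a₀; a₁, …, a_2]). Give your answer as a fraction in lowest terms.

4957/99

Starting at the tail and folding back:
Start with 7.
14 + 1/(7/1) = 14 + 1/7 = 99/7
50 + 1/(99/7) = 50 + 7/99 = 4957/99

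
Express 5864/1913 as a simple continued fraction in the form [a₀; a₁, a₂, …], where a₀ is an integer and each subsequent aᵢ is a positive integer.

[3; 15, 3, 3, 2, 5]

5864 = 3·1913 + 125, so a_0 = 3
1913 = 15·125 + 38, so a_1 = 15
125 = 3·38 + 11, so a_2 = 3
38 = 3·11 + 5, so a_3 = 3
11 = 2·5 + 1, so a_4 = 2
5 = 5·1 + 0, so a_5 = 5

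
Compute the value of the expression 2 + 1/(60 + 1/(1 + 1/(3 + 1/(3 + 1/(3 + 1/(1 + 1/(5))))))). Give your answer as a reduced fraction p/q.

a_0 = 2: 2/1
a_1 = 60: 121/60
a_2 = 1: 123/61
a_3 = 3: 490/243
a_4 = 3: 1593/790
a_5 = 3: 5269/2613
a_6 = 1: 6862/3403
a_7 = 5: 39579/19628

39579/19628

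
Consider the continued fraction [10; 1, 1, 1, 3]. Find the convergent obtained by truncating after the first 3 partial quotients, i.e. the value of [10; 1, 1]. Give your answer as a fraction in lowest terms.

21/2

a_0 = 10: 10/1
a_1 = 1: 11/1
a_2 = 1: 21/2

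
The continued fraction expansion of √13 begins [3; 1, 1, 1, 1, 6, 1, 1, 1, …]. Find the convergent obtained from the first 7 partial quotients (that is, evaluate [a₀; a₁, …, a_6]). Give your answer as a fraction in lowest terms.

137/38

a_0 = 3: 3/1
a_1 = 1: 4/1
a_2 = 1: 7/2
a_3 = 1: 11/3
a_4 = 1: 18/5
a_5 = 6: 119/33
a_6 = 1: 137/38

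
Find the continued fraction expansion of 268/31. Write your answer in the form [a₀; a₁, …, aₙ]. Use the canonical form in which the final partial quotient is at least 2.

[8; 1, 1, 1, 4, 2]

268 = 8·31 + 20, so a_0 = 8
31 = 1·20 + 11, so a_1 = 1
20 = 1·11 + 9, so a_2 = 1
11 = 1·9 + 2, so a_3 = 1
9 = 4·2 + 1, so a_4 = 4
2 = 2·1 + 0, so a_5 = 2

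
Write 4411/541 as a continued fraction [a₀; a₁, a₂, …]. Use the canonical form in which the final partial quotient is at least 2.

[8; 6, 1, 1, 13, 3]

Run the Euclidean algorithm, recording each quotient:
4411 = 8·541 + 83, so a_0 = 8
541 = 6·83 + 43, so a_1 = 6
83 = 1·43 + 40, so a_2 = 1
43 = 1·40 + 3, so a_3 = 1
40 = 13·3 + 1, so a_4 = 13
3 = 3·1 + 0, so a_5 = 3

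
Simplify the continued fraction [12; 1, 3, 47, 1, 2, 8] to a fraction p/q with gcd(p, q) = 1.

Use the convergent recurrence hₖ = aₖ·hₖ₋₁ + hₖ₋₂ (and likewise for the denominators kₖ):
a_0 = 12: 12/1
a_1 = 1: 13/1
a_2 = 3: 51/4
a_3 = 47: 2410/189
a_4 = 1: 2461/193
a_5 = 2: 7332/575
a_6 = 8: 61117/4793

61117/4793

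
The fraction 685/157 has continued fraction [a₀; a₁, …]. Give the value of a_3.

Repeatedly divide and take the remainder:
685 = 4·157 + 57, so a_0 = 4
157 = 2·57 + 43, so a_1 = 2
57 = 1·43 + 14, so a_2 = 1
43 = 3·14 + 1, so a_3 = 3

3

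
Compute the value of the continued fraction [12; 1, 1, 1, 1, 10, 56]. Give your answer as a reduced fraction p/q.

Build up convergents one term at a time:
a_0 = 12: 12/1
a_1 = 1: 13/1
a_2 = 1: 25/2
a_3 = 1: 38/3
a_4 = 1: 63/5
a_5 = 10: 668/53
a_6 = 56: 37471/2973

37471/2973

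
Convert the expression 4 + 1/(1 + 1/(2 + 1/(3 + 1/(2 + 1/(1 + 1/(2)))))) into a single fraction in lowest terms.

418/89

Start with 2.
1 + 1/(2/1) = 1 + 1/2 = 3/2
2 + 1/(3/2) = 2 + 2/3 = 8/3
3 + 1/(8/3) = 3 + 3/8 = 27/8
2 + 1/(27/8) = 2 + 8/27 = 62/27
1 + 1/(62/27) = 1 + 27/62 = 89/62
4 + 1/(89/62) = 4 + 62/89 = 418/89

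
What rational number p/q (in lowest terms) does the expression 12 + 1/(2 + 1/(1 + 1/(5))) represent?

210/17

Start with 5.
1 + 1/(5/1) = 1 + 1/5 = 6/5
2 + 1/(6/5) = 2 + 5/6 = 17/6
12 + 1/(17/6) = 12 + 6/17 = 210/17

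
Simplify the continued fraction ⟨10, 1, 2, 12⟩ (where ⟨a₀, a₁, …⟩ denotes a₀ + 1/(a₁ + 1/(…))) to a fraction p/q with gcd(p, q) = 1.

395/37

a_0 = 10: 10/1
a_1 = 1: 11/1
a_2 = 2: 32/3
a_3 = 12: 395/37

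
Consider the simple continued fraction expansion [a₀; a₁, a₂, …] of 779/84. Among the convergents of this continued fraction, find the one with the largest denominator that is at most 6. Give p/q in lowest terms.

37/4

a_0 = 9: 9/1  (≤ bound)
a_1 = 3: 28/3  (≤ bound)
a_2 = 1: 37/4  (≤ bound)
a_3 = 1: 65/7  (> 6, stop)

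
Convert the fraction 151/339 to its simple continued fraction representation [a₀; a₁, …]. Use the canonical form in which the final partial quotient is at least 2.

⌊151/339⌋ = 0, remainder 151
⌊339/151⌋ = 2, remainder 37
⌊151/37⌋ = 4, remainder 3
⌊37/3⌋ = 12, remainder 1
⌊3/1⌋ = 3, remainder 0

[0; 2, 4, 12, 3]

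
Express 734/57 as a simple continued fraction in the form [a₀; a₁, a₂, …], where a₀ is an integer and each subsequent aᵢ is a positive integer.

[12; 1, 7, 7]

Run the Euclidean algorithm, recording each quotient:
⌊734/57⌋ = 12, remainder 50
⌊57/50⌋ = 1, remainder 7
⌊50/7⌋ = 7, remainder 1
⌊7/1⌋ = 7, remainder 0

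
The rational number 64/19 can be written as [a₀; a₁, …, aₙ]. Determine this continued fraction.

Repeatedly divide and take the remainder:
64 = 3·19 + 7, so a_0 = 3
19 = 2·7 + 5, so a_1 = 2
7 = 1·5 + 2, so a_2 = 1
5 = 2·2 + 1, so a_3 = 2
2 = 2·1 + 0, so a_4 = 2

[3; 2, 1, 2, 2]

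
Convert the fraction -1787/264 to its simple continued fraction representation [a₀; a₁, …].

[-7; 4, 3, 20]

⌊-1787/264⌋ = -7, remainder 61
⌊264/61⌋ = 4, remainder 20
⌊61/20⌋ = 3, remainder 1
⌊20/1⌋ = 20, remainder 0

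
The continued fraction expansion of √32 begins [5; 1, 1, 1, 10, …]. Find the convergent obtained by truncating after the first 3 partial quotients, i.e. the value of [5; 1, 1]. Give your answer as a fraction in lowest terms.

Start with 1.
1 + 1/(1/1) = 1 + 1/1 = 2/1
5 + 1/(2/1) = 5 + 1/2 = 11/2

11/2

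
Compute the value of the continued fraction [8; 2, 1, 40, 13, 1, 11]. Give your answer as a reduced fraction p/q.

170139/20410

a_0 = 8: 8/1
a_1 = 2: 17/2
a_2 = 1: 25/3
a_3 = 40: 1017/122
a_4 = 13: 13246/1589
a_5 = 1: 14263/1711
a_6 = 11: 170139/20410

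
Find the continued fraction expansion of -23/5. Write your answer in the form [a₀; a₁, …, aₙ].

[-5; 2, 2]

-23 ÷ 5 → quotient -5, remainder 2
5 ÷ 2 → quotient 2, remainder 1
2 ÷ 1 → quotient 2, remainder 0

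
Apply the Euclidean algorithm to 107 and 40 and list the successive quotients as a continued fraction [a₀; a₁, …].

107 ÷ 40 → quotient 2, remainder 27
40 ÷ 27 → quotient 1, remainder 13
27 ÷ 13 → quotient 2, remainder 1
13 ÷ 1 → quotient 13, remainder 0

[2; 1, 2, 13]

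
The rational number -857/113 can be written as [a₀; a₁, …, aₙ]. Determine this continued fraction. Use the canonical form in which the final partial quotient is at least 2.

-857 = -8·113 + 47, so a_0 = -8
113 = 2·47 + 19, so a_1 = 2
47 = 2·19 + 9, so a_2 = 2
19 = 2·9 + 1, so a_3 = 2
9 = 9·1 + 0, so a_4 = 9

[-8; 2, 2, 2, 9]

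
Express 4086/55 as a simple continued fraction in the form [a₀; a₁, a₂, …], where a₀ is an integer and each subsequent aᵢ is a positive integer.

[74; 3, 2, 3, 2]

Run the Euclidean algorithm, recording each quotient:
⌊4086/55⌋ = 74, remainder 16
⌊55/16⌋ = 3, remainder 7
⌊16/7⌋ = 2, remainder 2
⌊7/2⌋ = 3, remainder 1
⌊2/1⌋ = 2, remainder 0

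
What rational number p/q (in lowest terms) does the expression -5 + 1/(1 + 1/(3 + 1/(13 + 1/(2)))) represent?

a_0 = -5: -5/1
a_1 = 1: -4/1
a_2 = 3: -17/4
a_3 = 13: -225/53
a_4 = 2: -467/110

-467/110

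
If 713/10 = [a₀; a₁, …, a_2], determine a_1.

713 ÷ 10 → quotient 71, remainder 3
10 ÷ 3 → quotient 3, remainder 1

3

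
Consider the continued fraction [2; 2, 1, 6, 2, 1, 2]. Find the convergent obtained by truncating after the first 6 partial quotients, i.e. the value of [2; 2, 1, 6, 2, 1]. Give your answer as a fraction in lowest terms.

a_0 = 2: 2/1
a_1 = 2: 5/2
a_2 = 1: 7/3
a_3 = 6: 47/20
a_4 = 2: 101/43
a_5 = 1: 148/63

148/63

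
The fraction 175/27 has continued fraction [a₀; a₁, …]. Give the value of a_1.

Run the Euclidean algorithm, recording each quotient:
175 = 6·27 + 13, so a_0 = 6
27 = 2·13 + 1, so a_1 = 2

2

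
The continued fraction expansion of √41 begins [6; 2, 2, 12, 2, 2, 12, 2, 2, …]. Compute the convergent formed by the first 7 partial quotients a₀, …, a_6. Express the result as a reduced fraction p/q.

25414/3969

a_0 = 6: 6/1
a_1 = 2: 13/2
a_2 = 2: 32/5
a_3 = 12: 397/62
a_4 = 2: 826/129
a_5 = 2: 2049/320
a_6 = 12: 25414/3969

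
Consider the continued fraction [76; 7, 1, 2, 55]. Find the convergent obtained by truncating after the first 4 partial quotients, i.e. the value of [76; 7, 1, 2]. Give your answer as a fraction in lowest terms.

1751/23

Start with 2.
1 + 1/(2/1) = 1 + 1/2 = 3/2
7 + 1/(3/2) = 7 + 2/3 = 23/3
76 + 1/(23/3) = 76 + 3/23 = 1751/23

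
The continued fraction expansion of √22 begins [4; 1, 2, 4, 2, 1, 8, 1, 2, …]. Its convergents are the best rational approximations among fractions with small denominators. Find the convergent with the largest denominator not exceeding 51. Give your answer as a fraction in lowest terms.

197/42

a_0 = 4: 4/1  (≤ bound)
a_1 = 1: 5/1  (≤ bound)
a_2 = 2: 14/3  (≤ bound)
a_3 = 4: 61/13  (≤ bound)
a_4 = 2: 136/29  (≤ bound)
a_5 = 1: 197/42  (≤ bound)
a_6 = 8: 1712/365  (> 51, stop)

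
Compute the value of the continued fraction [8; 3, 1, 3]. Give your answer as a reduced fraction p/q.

124/15

Compute successive convergents:
a_0 = 8: 8/1
a_1 = 3: 25/3
a_2 = 1: 33/4
a_3 = 3: 124/15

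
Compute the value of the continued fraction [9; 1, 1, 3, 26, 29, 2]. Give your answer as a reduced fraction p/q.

Start with 2.
29 + 1/(2/1) = 29 + 1/2 = 59/2
26 + 1/(59/2) = 26 + 2/59 = 1536/59
3 + 1/(1536/59) = 3 + 59/1536 = 4667/1536
1 + 1/(4667/1536) = 1 + 1536/4667 = 6203/4667
1 + 1/(6203/4667) = 1 + 4667/6203 = 10870/6203
9 + 1/(10870/6203) = 9 + 6203/10870 = 104033/10870

104033/10870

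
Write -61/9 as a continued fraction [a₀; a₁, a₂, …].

-61 = -7·9 + 2, so a_0 = -7
9 = 4·2 + 1, so a_1 = 4
2 = 2·1 + 0, so a_2 = 2

[-7; 4, 2]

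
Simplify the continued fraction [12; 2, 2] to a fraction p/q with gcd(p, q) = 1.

Compute successive convergents:
a_0 = 12: 12/1
a_1 = 2: 25/2
a_2 = 2: 62/5

62/5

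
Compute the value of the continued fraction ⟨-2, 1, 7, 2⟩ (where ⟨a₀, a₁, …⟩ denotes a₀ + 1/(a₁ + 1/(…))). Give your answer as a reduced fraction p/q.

-19/17

Start with 2.
7 + 1/(2/1) = 7 + 1/2 = 15/2
1 + 1/(15/2) = 1 + 2/15 = 17/15
-2 + 1/(17/15) = -2 + 15/17 = -19/17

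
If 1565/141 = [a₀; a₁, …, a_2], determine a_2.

14

Apply division with remainder until the remainder is 0:
1565 = 11·141 + 14, so a_0 = 11
141 = 10·14 + 1, so a_1 = 10
14 = 14·1 + 0, so a_2 = 14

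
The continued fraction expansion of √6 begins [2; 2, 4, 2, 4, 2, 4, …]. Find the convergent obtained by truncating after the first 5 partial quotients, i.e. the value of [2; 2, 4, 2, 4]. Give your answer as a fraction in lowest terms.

218/89

Start with 4.
2 + 1/(4/1) = 2 + 1/4 = 9/4
4 + 1/(9/4) = 4 + 4/9 = 40/9
2 + 1/(40/9) = 2 + 9/40 = 89/40
2 + 1/(89/40) = 2 + 40/89 = 218/89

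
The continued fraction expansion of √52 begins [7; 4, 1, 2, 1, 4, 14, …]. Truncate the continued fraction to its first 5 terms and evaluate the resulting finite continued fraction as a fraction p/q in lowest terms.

Start with 1.
2 + 1/(1/1) = 2 + 1/1 = 3/1
1 + 1/(3/1) = 1 + 1/3 = 4/3
4 + 1/(4/3) = 4 + 3/4 = 19/4
7 + 1/(19/4) = 7 + 4/19 = 137/19

137/19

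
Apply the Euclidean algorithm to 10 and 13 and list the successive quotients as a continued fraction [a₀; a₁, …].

[0; 1, 3, 3]

10 ÷ 13 → quotient 0, remainder 10
13 ÷ 10 → quotient 1, remainder 3
10 ÷ 3 → quotient 3, remainder 1
3 ÷ 1 → quotient 3, remainder 0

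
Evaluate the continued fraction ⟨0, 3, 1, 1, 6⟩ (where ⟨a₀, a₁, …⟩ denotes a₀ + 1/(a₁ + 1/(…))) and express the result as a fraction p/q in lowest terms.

13/46

a_0 = 0: 0/1
a_1 = 3: 1/3
a_2 = 1: 1/4
a_3 = 1: 2/7
a_4 = 6: 13/46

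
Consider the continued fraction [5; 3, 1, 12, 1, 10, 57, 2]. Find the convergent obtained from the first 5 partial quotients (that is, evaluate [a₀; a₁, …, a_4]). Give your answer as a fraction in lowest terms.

Start with 1.
12 + 1/(1/1) = 12 + 1/1 = 13/1
1 + 1/(13/1) = 1 + 1/13 = 14/13
3 + 1/(14/13) = 3 + 13/14 = 55/14
5 + 1/(55/14) = 5 + 14/55 = 289/55

289/55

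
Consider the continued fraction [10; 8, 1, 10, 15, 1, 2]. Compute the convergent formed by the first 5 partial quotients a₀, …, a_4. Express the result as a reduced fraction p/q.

Starting at the tail and folding back:
Start with 15.
10 + 1/(15/1) = 10 + 1/15 = 151/15
1 + 1/(151/15) = 1 + 15/151 = 166/151
8 + 1/(166/151) = 8 + 151/166 = 1479/166
10 + 1/(1479/166) = 10 + 166/1479 = 14956/1479

14956/1479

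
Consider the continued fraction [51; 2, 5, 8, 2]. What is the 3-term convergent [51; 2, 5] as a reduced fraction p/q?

Start with 5.
2 + 1/(5/1) = 2 + 1/5 = 11/5
51 + 1/(11/5) = 51 + 5/11 = 566/11

566/11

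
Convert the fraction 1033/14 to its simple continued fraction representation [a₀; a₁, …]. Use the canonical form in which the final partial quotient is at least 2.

[73; 1, 3, 1, 2]

Apply division with remainder until the remainder is 0:
⌊1033/14⌋ = 73, remainder 11
⌊14/11⌋ = 1, remainder 3
⌊11/3⌋ = 3, remainder 2
⌊3/2⌋ = 1, remainder 1
⌊2/1⌋ = 2, remainder 0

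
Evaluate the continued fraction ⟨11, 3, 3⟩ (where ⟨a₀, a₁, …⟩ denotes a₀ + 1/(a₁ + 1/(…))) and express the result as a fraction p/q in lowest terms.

Compute successive convergents:
a_0 = 11: 11/1
a_1 = 3: 34/3
a_2 = 3: 113/10

113/10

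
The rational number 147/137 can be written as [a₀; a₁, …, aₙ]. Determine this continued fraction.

⌊147/137⌋ = 1, remainder 10
⌊137/10⌋ = 13, remainder 7
⌊10/7⌋ = 1, remainder 3
⌊7/3⌋ = 2, remainder 1
⌊3/1⌋ = 3, remainder 0

[1; 13, 1, 2, 3]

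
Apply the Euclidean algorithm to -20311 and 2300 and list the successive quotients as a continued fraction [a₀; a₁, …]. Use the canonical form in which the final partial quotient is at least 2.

[-9; 5, 1, 10, 2, 3, 1, 3]

-20311 ÷ 2300 → quotient -9, remainder 389
2300 ÷ 389 → quotient 5, remainder 355
389 ÷ 355 → quotient 1, remainder 34
355 ÷ 34 → quotient 10, remainder 15
34 ÷ 15 → quotient 2, remainder 4
15 ÷ 4 → quotient 3, remainder 3
4 ÷ 3 → quotient 1, remainder 1
3 ÷ 1 → quotient 3, remainder 0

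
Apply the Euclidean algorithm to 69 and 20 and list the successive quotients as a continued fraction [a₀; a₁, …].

[3; 2, 4, 2]

Repeatedly divide and take the remainder:
69 ÷ 20 → quotient 3, remainder 9
20 ÷ 9 → quotient 2, remainder 2
9 ÷ 2 → quotient 4, remainder 1
2 ÷ 1 → quotient 2, remainder 0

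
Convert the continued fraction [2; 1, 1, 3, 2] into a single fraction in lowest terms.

a_0 = 2: 2/1
a_1 = 1: 3/1
a_2 = 1: 5/2
a_3 = 3: 18/7
a_4 = 2: 41/16

41/16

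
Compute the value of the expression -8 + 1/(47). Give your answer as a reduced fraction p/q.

a_0 = -8: -8/1
a_1 = 47: -375/47

-375/47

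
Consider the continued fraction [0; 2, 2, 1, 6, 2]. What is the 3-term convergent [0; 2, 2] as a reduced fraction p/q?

a_0 = 0: 0/1
a_1 = 2: 1/2
a_2 = 2: 2/5

2/5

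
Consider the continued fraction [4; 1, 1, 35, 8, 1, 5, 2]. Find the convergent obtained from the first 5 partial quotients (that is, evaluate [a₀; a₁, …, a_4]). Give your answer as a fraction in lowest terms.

Start with 8.
35 + 1/(8/1) = 35 + 1/8 = 281/8
1 + 1/(281/8) = 1 + 8/281 = 289/281
1 + 1/(289/281) = 1 + 281/289 = 570/289
4 + 1/(570/289) = 4 + 289/570 = 2569/570

2569/570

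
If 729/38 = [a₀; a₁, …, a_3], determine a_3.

Apply division with remainder until the remainder is 0:
⌊729/38⌋ = 19, remainder 7
⌊38/7⌋ = 5, remainder 3
⌊7/3⌋ = 2, remainder 1
⌊3/1⌋ = 3, remainder 0

3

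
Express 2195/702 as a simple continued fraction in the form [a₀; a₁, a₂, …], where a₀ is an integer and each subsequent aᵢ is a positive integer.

[3; 7, 1, 7, 1, 9]

Apply division with remainder until the remainder is 0:
2195 = 3·702 + 89, so a_0 = 3
702 = 7·89 + 79, so a_1 = 7
89 = 1·79 + 10, so a_2 = 1
79 = 7·10 + 9, so a_3 = 7
10 = 1·9 + 1, so a_4 = 1
9 = 9·1 + 0, so a_5 = 9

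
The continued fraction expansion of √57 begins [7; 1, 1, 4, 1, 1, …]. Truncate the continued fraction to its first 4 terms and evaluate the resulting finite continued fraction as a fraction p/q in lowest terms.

Compute successive convergents:
a_0 = 7: 7/1
a_1 = 1: 8/1
a_2 = 1: 15/2
a_3 = 4: 68/9

68/9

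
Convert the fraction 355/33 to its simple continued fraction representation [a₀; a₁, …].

[10; 1, 3, 8]

Apply division with remainder until the remainder is 0:
355 ÷ 33 → quotient 10, remainder 25
33 ÷ 25 → quotient 1, remainder 8
25 ÷ 8 → quotient 3, remainder 1
8 ÷ 1 → quotient 8, remainder 0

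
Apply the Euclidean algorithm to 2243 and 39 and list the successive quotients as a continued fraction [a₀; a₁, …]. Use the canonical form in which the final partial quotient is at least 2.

⌊2243/39⌋ = 57, remainder 20
⌊39/20⌋ = 1, remainder 19
⌊20/19⌋ = 1, remainder 1
⌊19/1⌋ = 19, remainder 0

[57; 1, 1, 19]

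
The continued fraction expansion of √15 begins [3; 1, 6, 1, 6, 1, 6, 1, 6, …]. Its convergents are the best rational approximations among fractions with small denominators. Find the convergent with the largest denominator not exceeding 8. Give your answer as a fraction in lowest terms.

31/8

List convergents until the denominator exceeds the bound:
a_0 = 3: 3/1  (≤ bound)
a_1 = 1: 4/1  (≤ bound)
a_2 = 6: 27/7  (≤ bound)
a_3 = 1: 31/8  (≤ bound)
a_4 = 6: 213/55  (> 8, stop)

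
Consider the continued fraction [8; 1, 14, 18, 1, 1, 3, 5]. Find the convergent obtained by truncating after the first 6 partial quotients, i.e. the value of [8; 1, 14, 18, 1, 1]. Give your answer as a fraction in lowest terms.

a_0 = 8: 8/1
a_1 = 1: 9/1
a_2 = 14: 134/15
a_3 = 18: 2421/271
a_4 = 1: 2555/286
a_5 = 1: 4976/557

4976/557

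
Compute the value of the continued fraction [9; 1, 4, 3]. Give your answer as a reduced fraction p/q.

157/16

Start with 3.
4 + 1/(3/1) = 4 + 1/3 = 13/3
1 + 1/(13/3) = 1 + 3/13 = 16/13
9 + 1/(16/13) = 9 + 13/16 = 157/16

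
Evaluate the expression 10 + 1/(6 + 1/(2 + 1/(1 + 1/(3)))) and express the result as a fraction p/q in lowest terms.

a_0 = 10: 10/1
a_1 = 6: 61/6
a_2 = 2: 132/13
a_3 = 1: 193/19
a_4 = 3: 711/70

711/70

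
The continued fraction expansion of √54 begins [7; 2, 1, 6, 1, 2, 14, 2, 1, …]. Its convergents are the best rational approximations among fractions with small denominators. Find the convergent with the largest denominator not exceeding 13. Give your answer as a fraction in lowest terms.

22/3

a_0 = 7: 7/1  (≤ bound)
a_1 = 2: 15/2  (≤ bound)
a_2 = 1: 22/3  (≤ bound)
a_3 = 6: 147/20  (> 13, stop)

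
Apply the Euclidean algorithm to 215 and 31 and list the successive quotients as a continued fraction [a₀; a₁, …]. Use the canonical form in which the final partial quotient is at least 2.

215 = 6·31 + 29, so a_0 = 6
31 = 1·29 + 2, so a_1 = 1
29 = 14·2 + 1, so a_2 = 14
2 = 2·1 + 0, so a_3 = 2

[6; 1, 14, 2]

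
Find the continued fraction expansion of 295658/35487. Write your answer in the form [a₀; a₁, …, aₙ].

[8; 3, 58, 1, 1, 13, 1, 6]

295658 ÷ 35487 → quotient 8, remainder 11762
35487 ÷ 11762 → quotient 3, remainder 201
11762 ÷ 201 → quotient 58, remainder 104
201 ÷ 104 → quotient 1, remainder 97
104 ÷ 97 → quotient 1, remainder 7
97 ÷ 7 → quotient 13, remainder 6
7 ÷ 6 → quotient 1, remainder 1
6 ÷ 1 → quotient 6, remainder 0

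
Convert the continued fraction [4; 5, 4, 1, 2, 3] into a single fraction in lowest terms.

a_0 = 4: 4/1
a_1 = 5: 21/5
a_2 = 4: 88/21
a_3 = 1: 109/26
a_4 = 2: 306/73
a_5 = 3: 1027/245

1027/245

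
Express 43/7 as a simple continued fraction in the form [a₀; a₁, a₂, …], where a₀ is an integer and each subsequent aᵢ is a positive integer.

43 = 6·7 + 1, so a_0 = 6
7 = 7·1 + 0, so a_1 = 7

[6; 7]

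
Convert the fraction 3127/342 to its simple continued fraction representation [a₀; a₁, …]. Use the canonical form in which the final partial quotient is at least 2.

Repeatedly divide and take the remainder:
3127 ÷ 342 → quotient 9, remainder 49
342 ÷ 49 → quotient 6, remainder 48
49 ÷ 48 → quotient 1, remainder 1
48 ÷ 1 → quotient 48, remainder 0

[9; 6, 1, 48]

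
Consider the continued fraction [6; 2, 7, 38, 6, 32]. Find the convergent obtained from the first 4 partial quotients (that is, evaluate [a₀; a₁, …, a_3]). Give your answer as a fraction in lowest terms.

3699/572

Work from the innermost term outward:
Start with 38.
7 + 1/(38/1) = 7 + 1/38 = 267/38
2 + 1/(267/38) = 2 + 38/267 = 572/267
6 + 1/(572/267) = 6 + 267/572 = 3699/572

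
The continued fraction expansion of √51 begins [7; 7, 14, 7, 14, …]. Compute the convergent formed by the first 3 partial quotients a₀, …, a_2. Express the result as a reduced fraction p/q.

a_0 = 7: 7/1
a_1 = 7: 50/7
a_2 = 14: 707/99

707/99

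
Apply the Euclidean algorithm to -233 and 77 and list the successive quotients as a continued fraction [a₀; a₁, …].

[-4; 1, 37, 2]

Run the Euclidean algorithm, recording each quotient:
⌊-233/77⌋ = -4, remainder 75
⌊77/75⌋ = 1, remainder 2
⌊75/2⌋ = 37, remainder 1
⌊2/1⌋ = 2, remainder 0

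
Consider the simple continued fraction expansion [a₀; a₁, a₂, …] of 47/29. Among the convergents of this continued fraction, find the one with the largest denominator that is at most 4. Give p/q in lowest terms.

a_0 = 1: 1/1  (≤ bound)
a_1 = 1: 2/1  (≤ bound)
a_2 = 1: 3/2  (≤ bound)
a_3 = 1: 5/3  (≤ bound)
a_4 = 1: 8/5  (> 4, stop)

5/3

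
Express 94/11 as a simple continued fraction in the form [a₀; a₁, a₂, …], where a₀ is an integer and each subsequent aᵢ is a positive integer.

[8; 1, 1, 5]

⌊94/11⌋ = 8, remainder 6
⌊11/6⌋ = 1, remainder 5
⌊6/5⌋ = 1, remainder 1
⌊5/1⌋ = 5, remainder 0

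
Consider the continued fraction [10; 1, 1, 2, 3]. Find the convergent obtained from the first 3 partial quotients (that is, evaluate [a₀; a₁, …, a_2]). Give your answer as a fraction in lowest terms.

Start with 1.
1 + 1/(1/1) = 1 + 1/1 = 2/1
10 + 1/(2/1) = 10 + 1/2 = 21/2

21/2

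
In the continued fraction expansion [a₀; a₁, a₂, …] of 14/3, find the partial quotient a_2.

2

⌊14/3⌋ = 4, remainder 2
⌊3/2⌋ = 1, remainder 1
⌊2/1⌋ = 2, remainder 0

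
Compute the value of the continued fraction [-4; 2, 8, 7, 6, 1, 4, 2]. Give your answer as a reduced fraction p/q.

-32685/9262

Compute successive convergents:
a_0 = -4: -4/1
a_1 = 2: -7/2
a_2 = 8: -60/17
a_3 = 7: -427/121
a_4 = 6: -2622/743
a_5 = 1: -3049/864
a_6 = 4: -14818/4199
a_7 = 2: -32685/9262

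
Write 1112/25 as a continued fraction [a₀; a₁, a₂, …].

[44; 2, 12]

Apply division with remainder until the remainder is 0:
1112 ÷ 25 → quotient 44, remainder 12
25 ÷ 12 → quotient 2, remainder 1
12 ÷ 1 → quotient 12, remainder 0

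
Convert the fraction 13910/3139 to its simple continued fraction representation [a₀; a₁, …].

[4; 2, 3, 7, 15, 4]

13910 = 4·3139 + 1354, so a_0 = 4
3139 = 2·1354 + 431, so a_1 = 2
1354 = 3·431 + 61, so a_2 = 3
431 = 7·61 + 4, so a_3 = 7
61 = 15·4 + 1, so a_4 = 15
4 = 4·1 + 0, so a_5 = 4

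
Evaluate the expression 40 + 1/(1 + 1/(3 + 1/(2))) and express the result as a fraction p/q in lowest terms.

Start with 2.
3 + 1/(2/1) = 3 + 1/2 = 7/2
1 + 1/(7/2) = 1 + 2/7 = 9/7
40 + 1/(9/7) = 40 + 7/9 = 367/9

367/9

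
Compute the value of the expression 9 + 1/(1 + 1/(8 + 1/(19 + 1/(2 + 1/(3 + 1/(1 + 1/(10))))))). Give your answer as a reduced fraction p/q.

a_0 = 9: 9/1
a_1 = 1: 10/1
a_2 = 8: 89/9
a_3 = 19: 1701/172
a_4 = 2: 3491/353
a_5 = 3: 12174/1231
a_6 = 1: 15665/1584
a_7 = 10: 168824/17071

168824/17071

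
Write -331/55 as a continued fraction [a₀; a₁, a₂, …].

Run the Euclidean algorithm, recording each quotient:
-331 ÷ 55 → quotient -7, remainder 54
55 ÷ 54 → quotient 1, remainder 1
54 ÷ 1 → quotient 54, remainder 0

[-7; 1, 54]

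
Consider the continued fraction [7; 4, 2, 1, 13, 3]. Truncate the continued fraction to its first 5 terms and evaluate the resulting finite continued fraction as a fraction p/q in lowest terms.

Starting at the tail and folding back:
Start with 13.
1 + 1/(13/1) = 1 + 1/13 = 14/13
2 + 1/(14/13) = 2 + 13/14 = 41/14
4 + 1/(41/14) = 4 + 14/41 = 178/41
7 + 1/(178/41) = 7 + 41/178 = 1287/178

1287/178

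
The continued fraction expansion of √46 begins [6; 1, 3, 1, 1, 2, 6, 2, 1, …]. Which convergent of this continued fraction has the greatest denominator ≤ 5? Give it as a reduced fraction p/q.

a_0 = 6: 6/1  (≤ bound)
a_1 = 1: 7/1  (≤ bound)
a_2 = 3: 27/4  (≤ bound)
a_3 = 1: 34/5  (≤ bound)
a_4 = 1: 61/9  (> 5, stop)

34/5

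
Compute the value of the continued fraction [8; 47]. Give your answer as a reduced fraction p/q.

Starting at the tail and folding back:
Start with 47.
8 + 1/(47/1) = 8 + 1/47 = 377/47

377/47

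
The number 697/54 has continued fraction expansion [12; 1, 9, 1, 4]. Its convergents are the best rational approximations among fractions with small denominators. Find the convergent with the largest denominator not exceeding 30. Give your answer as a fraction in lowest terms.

142/11

List convergents until the denominator exceeds the bound:
a_0 = 12: 12/1  (≤ bound)
a_1 = 1: 13/1  (≤ bound)
a_2 = 9: 129/10  (≤ bound)
a_3 = 1: 142/11  (≤ bound)
a_4 = 4: 697/54  (> 30, stop)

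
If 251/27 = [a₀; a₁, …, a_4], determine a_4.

⌊251/27⌋ = 9, remainder 8
⌊27/8⌋ = 3, remainder 3
⌊8/3⌋ = 2, remainder 2
⌊3/2⌋ = 1, remainder 1
⌊2/1⌋ = 2, remainder 0

2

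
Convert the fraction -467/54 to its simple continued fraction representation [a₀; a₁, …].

-467 ÷ 54 → quotient -9, remainder 19
54 ÷ 19 → quotient 2, remainder 16
19 ÷ 16 → quotient 1, remainder 3
16 ÷ 3 → quotient 5, remainder 1
3 ÷ 1 → quotient 3, remainder 0

[-9; 2, 1, 5, 3]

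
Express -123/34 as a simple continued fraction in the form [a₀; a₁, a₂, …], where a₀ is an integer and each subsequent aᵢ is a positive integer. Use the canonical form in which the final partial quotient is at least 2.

-123 = -4·34 + 13, so a_0 = -4
34 = 2·13 + 8, so a_1 = 2
13 = 1·8 + 5, so a_2 = 1
8 = 1·5 + 3, so a_3 = 1
5 = 1·3 + 2, so a_4 = 1
3 = 1·2 + 1, so a_5 = 1
2 = 2·1 + 0, so a_6 = 2

[-4; 2, 1, 1, 1, 1, 2]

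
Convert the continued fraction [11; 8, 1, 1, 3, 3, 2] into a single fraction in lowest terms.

5047/454

Collapse the nested fraction from the inside out:
Start with 2.
3 + 1/(2/1) = 3 + 1/2 = 7/2
3 + 1/(7/2) = 3 + 2/7 = 23/7
1 + 1/(23/7) = 1 + 7/23 = 30/23
1 + 1/(30/23) = 1 + 23/30 = 53/30
8 + 1/(53/30) = 8 + 30/53 = 454/53
11 + 1/(454/53) = 11 + 53/454 = 5047/454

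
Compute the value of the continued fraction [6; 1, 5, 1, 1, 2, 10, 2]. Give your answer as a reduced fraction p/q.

Start with 2.
10 + 1/(2/1) = 10 + 1/2 = 21/2
2 + 1/(21/2) = 2 + 2/21 = 44/21
1 + 1/(44/21) = 1 + 21/44 = 65/44
1 + 1/(65/44) = 1 + 44/65 = 109/65
5 + 1/(109/65) = 5 + 65/109 = 610/109
1 + 1/(610/109) = 1 + 109/610 = 719/610
6 + 1/(719/610) = 6 + 610/719 = 4924/719

4924/719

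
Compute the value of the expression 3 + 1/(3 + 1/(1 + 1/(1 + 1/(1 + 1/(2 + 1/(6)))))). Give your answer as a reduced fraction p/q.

Starting at the tail and folding back:
Start with 6.
2 + 1/(6/1) = 2 + 1/6 = 13/6
1 + 1/(13/6) = 1 + 6/13 = 19/13
1 + 1/(19/13) = 1 + 13/19 = 32/19
1 + 1/(32/19) = 1 + 19/32 = 51/32
3 + 1/(51/32) = 3 + 32/51 = 185/51
3 + 1/(185/51) = 3 + 51/185 = 606/185

606/185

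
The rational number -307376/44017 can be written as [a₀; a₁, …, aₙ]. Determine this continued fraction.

-307376 = -7·44017 + 743, so a_0 = -7
44017 = 59·743 + 180, so a_1 = 59
743 = 4·180 + 23, so a_2 = 4
180 = 7·23 + 19, so a_3 = 7
23 = 1·19 + 4, so a_4 = 1
19 = 4·4 + 3, so a_5 = 4
4 = 1·3 + 1, so a_6 = 1
3 = 3·1 + 0, so a_7 = 3

[-7; 59, 4, 7, 1, 4, 1, 3]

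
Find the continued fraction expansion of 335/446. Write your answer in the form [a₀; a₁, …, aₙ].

⌊335/446⌋ = 0, remainder 335
⌊446/335⌋ = 1, remainder 111
⌊335/111⌋ = 3, remainder 2
⌊111/2⌋ = 55, remainder 1
⌊2/1⌋ = 2, remainder 0

[0; 1, 3, 55, 2]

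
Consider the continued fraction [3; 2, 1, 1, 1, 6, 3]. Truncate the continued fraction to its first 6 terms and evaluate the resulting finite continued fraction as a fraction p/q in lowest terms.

Build up convergents one term at a time:
a_0 = 3: 3/1
a_1 = 2: 7/2
a_2 = 1: 10/3
a_3 = 1: 17/5
a_4 = 1: 27/8
a_5 = 6: 179/53

179/53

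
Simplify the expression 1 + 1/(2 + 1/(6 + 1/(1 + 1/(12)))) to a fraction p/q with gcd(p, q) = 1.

Use the convergent recurrence hₖ = aₖ·hₖ₋₁ + hₖ₋₂ (and likewise for the denominators kₖ):
a_0 = 1: 1/1
a_1 = 2: 3/2
a_2 = 6: 19/13
a_3 = 1: 22/15
a_4 = 12: 283/193

283/193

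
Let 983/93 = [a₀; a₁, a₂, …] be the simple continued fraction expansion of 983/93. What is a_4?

Repeatedly divide and take the remainder:
⌊983/93⌋ = 10, remainder 53
⌊93/53⌋ = 1, remainder 40
⌊53/40⌋ = 1, remainder 13
⌊40/13⌋ = 3, remainder 1
⌊13/1⌋ = 13, remainder 0

13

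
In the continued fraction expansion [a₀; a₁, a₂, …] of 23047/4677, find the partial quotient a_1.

1

23047 ÷ 4677 → quotient 4, remainder 4339
4677 ÷ 4339 → quotient 1, remainder 338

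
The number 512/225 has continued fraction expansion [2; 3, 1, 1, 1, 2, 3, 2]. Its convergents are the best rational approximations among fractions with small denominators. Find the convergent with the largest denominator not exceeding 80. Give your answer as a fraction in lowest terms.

66/29

a_0 = 2: 2/1  (≤ bound)
a_1 = 3: 7/3  (≤ bound)
a_2 = 1: 9/4  (≤ bound)
a_3 = 1: 16/7  (≤ bound)
a_4 = 1: 25/11  (≤ bound)
a_5 = 2: 66/29  (≤ bound)
a_6 = 3: 223/98  (> 80, stop)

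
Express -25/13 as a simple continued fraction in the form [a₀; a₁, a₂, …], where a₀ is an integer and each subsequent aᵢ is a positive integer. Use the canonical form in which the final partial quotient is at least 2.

[-2; 13]

-25 ÷ 13 → quotient -2, remainder 1
13 ÷ 1 → quotient 13, remainder 0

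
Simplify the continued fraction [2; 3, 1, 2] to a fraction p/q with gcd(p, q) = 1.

25/11

a_0 = 2: 2/1
a_1 = 3: 7/3
a_2 = 1: 9/4
a_3 = 2: 25/11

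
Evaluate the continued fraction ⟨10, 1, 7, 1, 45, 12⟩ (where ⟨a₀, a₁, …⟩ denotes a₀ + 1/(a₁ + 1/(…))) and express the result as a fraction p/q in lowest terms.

54062/4965

Start with 12.
45 + 1/(12/1) = 45 + 1/12 = 541/12
1 + 1/(541/12) = 1 + 12/541 = 553/541
7 + 1/(553/541) = 7 + 541/553 = 4412/553
1 + 1/(4412/553) = 1 + 553/4412 = 4965/4412
10 + 1/(4965/4412) = 10 + 4412/4965 = 54062/4965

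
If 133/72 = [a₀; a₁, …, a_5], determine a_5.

⌊133/72⌋ = 1, remainder 61
⌊72/61⌋ = 1, remainder 11
⌊61/11⌋ = 5, remainder 6
⌊11/6⌋ = 1, remainder 5
⌊6/5⌋ = 1, remainder 1
⌊5/1⌋ = 5, remainder 0

5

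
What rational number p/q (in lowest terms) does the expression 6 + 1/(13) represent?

Build up convergents one term at a time:
a_0 = 6: 6/1
a_1 = 13: 79/13

79/13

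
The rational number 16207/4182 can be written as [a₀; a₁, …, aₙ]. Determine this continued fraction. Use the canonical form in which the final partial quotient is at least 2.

16207 = 3·4182 + 3661, so a_0 = 3
4182 = 1·3661 + 521, so a_1 = 1
3661 = 7·521 + 14, so a_2 = 7
521 = 37·14 + 3, so a_3 = 37
14 = 4·3 + 2, so a_4 = 4
3 = 1·2 + 1, so a_5 = 1
2 = 2·1 + 0, so a_6 = 2

[3; 1, 7, 37, 4, 1, 2]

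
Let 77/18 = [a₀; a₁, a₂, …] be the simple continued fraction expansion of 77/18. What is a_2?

Repeatedly divide and take the remainder:
77 ÷ 18 → quotient 4, remainder 5
18 ÷ 5 → quotient 3, remainder 3
5 ÷ 3 → quotient 1, remainder 2

1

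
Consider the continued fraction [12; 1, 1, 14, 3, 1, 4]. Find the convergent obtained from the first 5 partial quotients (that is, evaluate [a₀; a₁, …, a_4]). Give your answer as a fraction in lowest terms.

Start with 3.
14 + 1/(3/1) = 14 + 1/3 = 43/3
1 + 1/(43/3) = 1 + 3/43 = 46/43
1 + 1/(46/43) = 1 + 43/46 = 89/46
12 + 1/(89/46) = 12 + 46/89 = 1114/89

1114/89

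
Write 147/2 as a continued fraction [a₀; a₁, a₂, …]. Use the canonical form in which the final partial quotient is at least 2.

⌊147/2⌋ = 73, remainder 1
⌊2/1⌋ = 2, remainder 0

[73; 2]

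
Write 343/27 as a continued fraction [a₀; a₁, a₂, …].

[12; 1, 2, 2, 1, 2]

343 ÷ 27 → quotient 12, remainder 19
27 ÷ 19 → quotient 1, remainder 8
19 ÷ 8 → quotient 2, remainder 3
8 ÷ 3 → quotient 2, remainder 2
3 ÷ 2 → quotient 1, remainder 1
2 ÷ 1 → quotient 2, remainder 0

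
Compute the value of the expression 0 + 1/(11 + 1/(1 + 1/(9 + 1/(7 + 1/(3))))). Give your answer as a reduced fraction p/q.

223/2654

Build up convergents one term at a time:
a_0 = 0: 0/1
a_1 = 11: 1/11
a_2 = 1: 1/12
a_3 = 9: 10/119
a_4 = 7: 71/845
a_5 = 3: 223/2654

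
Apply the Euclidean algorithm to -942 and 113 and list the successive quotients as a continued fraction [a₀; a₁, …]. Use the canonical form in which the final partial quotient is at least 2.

[-9; 1, 1, 1, 37]

Repeatedly divide and take the remainder:
-942 = -9·113 + 75, so a_0 = -9
113 = 1·75 + 38, so a_1 = 1
75 = 1·38 + 37, so a_2 = 1
38 = 1·37 + 1, so a_3 = 1
37 = 37·1 + 0, so a_4 = 37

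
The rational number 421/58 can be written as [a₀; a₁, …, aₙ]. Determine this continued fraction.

[7; 3, 1, 6, 2]

Repeatedly divide and take the remainder:
421 = 7·58 + 15, so a_0 = 7
58 = 3·15 + 13, so a_1 = 3
15 = 1·13 + 2, so a_2 = 1
13 = 6·2 + 1, so a_3 = 6
2 = 2·1 + 0, so a_4 = 2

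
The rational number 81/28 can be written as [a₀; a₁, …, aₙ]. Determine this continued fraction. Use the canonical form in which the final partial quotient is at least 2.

[2; 1, 8, 3]

Run the Euclidean algorithm, recording each quotient:
81 ÷ 28 → quotient 2, remainder 25
28 ÷ 25 → quotient 1, remainder 3
25 ÷ 3 → quotient 8, remainder 1
3 ÷ 1 → quotient 3, remainder 0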